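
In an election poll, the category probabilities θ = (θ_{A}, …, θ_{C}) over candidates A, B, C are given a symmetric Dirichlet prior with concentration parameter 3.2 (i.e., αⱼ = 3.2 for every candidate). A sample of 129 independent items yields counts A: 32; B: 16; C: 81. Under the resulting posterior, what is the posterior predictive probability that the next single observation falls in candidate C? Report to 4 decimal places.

0.6075

The Dirichlet prior is conjugate to the Multinomial likelihood: each posterior αⱼ = prior αⱼ + observed count nⱼ.
Posterior concentration: (35.2, 19.2, 84.2), total = 138.6.
P(next = C | data) = α_{C}/Σα = 0.6075.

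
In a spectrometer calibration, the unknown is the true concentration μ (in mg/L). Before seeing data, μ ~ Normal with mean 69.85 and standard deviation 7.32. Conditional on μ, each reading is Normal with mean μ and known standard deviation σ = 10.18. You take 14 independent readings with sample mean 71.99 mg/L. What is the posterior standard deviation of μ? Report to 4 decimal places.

2.5503

For Normal data with known variance σ², a Normal(μ₀, σ₀²) prior on μ is conjugate. Posterior precision = 1/σ₀² + n/σ²; posterior mean is the precision-weighted average of μ₀ and x̄.
σ₀² = 7.32² = 53.5824, σ² = 10.18² = 103.6324; σ² + n·σ₀² = 103.6324 + 14·53.5824 = 853.786.
Posterior precision = 1/σ₀² + n/σ² = 1/53.5824 + 14/103.6324 = (σ² + n·σ₀²)/(σ₀²σ²) = 853.786/(53.5824·103.6324); posterior variance σₙ² = σ₀²σ²/(σ² + n·σ₀²) = 53.5824·103.6324/853.786 = 6.503823.
Posterior SD = √σₙ² = √(53.5824·103.6324/853.786) = 2.5503.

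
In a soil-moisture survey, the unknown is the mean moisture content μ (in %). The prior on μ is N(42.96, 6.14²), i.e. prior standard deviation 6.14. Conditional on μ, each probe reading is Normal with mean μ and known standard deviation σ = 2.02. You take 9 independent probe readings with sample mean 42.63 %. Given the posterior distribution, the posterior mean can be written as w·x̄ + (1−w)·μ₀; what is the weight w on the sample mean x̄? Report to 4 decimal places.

For Normal data with known variance σ², a Normal(μ₀, σ₀²) prior on μ is conjugate. Posterior precision = 1/σ₀² + n/σ²; posterior mean is the precision-weighted average of μ₀ and x̄.
σ₀² = 6.14² = 37.6996, σ² = 2.02² = 4.0804. Prior precision 1/σ₀² = 1/37.6996; data precision n/σ² = 9/4.0804.
w = (n/σ²)/(1/σ₀² + n/σ²) = n·σ₀²/(σ² + n·σ₀²) = 9·37.6996/(4.0804 + 9·37.6996) = 339.2964/343.3768 = 0.9881.

0.9881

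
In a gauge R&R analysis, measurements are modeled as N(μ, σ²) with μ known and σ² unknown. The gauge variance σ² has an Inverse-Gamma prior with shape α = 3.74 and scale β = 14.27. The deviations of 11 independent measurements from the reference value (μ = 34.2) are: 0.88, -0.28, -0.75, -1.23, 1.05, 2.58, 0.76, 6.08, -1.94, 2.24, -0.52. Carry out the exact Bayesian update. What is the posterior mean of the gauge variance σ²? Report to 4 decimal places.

With known mean μ and an Inverse-Gamma(α, β) prior on σ², the Normal likelihood is conjugate: posterior is Inv-Gamma(α + n/2, β + Σ(xᵢ−μ)²/2).
Σ(xᵢ−μ)² = (0.88)² + (-0.28)² + (-0.75)² + (-1.23)² + (1.05)² + (2.58)² + (0.76)² + (6.08)² + (-1.94)² + (2.24)² + (-0.52)² = 57.2827.
Posterior: Inv-Gamma(3.74 + 11/2, 14.27 + 57.2827/2) = Inv-Gamma(9.24, 42.91135).
E[σ²|data] = β/(α−1) = 42.91135/8.24 = 5.2077.

5.2077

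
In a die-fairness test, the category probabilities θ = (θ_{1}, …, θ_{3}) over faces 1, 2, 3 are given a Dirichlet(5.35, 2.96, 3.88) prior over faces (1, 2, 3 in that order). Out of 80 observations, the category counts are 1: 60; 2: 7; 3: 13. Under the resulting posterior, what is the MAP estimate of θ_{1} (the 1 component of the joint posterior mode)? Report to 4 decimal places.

0.7215

The Dirichlet prior is conjugate to the Multinomial likelihood: each posterior αⱼ = prior αⱼ + observed count nⱼ.
Posterior concentration: (65.35, 9.96, 16.88), total = 92.19.
Joint mode component: (α_{1}−1)/(Σα−K) = 64.35/89.19 = 0.7215.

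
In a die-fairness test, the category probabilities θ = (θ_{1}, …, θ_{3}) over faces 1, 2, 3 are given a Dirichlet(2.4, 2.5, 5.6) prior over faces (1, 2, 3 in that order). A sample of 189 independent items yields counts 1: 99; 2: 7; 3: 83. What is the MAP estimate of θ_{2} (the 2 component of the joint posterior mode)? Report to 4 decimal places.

0.0433

The Dirichlet prior is conjugate to the Multinomial likelihood: each posterior αⱼ = prior αⱼ + observed count nⱼ.
Posterior concentration: (101.4, 9.5, 88.6), total = 199.5.
Joint mode component: (α_{2}−1)/(Σα−K) = 8.5/196.5 = 0.0433.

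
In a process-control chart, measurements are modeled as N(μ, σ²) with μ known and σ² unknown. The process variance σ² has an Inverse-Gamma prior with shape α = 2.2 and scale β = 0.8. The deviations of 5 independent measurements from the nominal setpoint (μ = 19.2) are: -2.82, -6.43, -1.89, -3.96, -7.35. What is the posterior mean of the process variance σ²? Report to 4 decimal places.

16.7802

With known mean μ and an Inverse-Gamma(α, β) prior on σ², the Normal likelihood is conjugate: posterior is Inv-Gamma(α + n/2, β + Σ(xᵢ−μ)²/2).
Σ(xᵢ−μ)² = (-2.82)² + (-6.43)² + (-1.89)² + (-3.96)² + (-7.35)² = 122.5735.
Posterior: Inv-Gamma(2.2 + 5/2, 0.8 + 122.5735/2) = Inv-Gamma(4.70, 62.08675).
E[σ²|data] = β/(α−1) = 62.08675/3.70 = 16.7802.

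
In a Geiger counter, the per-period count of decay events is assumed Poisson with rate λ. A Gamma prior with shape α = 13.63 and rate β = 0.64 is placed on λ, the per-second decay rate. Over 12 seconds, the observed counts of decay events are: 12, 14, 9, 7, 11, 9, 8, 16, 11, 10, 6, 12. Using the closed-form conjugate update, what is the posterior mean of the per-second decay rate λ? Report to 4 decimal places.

10.9676

With a Gamma(shape α, rate β) prior, the Poisson likelihood is conjugate: the posterior is Gamma(α + ΣXᵢ, β + n).
Sum of counts S = 125 over n = 12 seconds.
Posterior: Gamma(α+S, β+n) = Gamma(13.63+125, 0.64+12) = Gamma(138.63, 12.64).
Posterior mean = α/β = 138.63/12.64 = 10.9676.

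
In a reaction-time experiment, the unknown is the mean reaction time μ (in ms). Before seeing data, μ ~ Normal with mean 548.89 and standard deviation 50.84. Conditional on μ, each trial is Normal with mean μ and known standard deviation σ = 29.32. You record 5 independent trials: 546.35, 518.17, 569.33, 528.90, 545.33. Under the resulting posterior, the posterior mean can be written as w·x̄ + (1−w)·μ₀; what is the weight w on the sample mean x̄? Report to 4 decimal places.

For Normal data with known variance σ², a Normal(μ₀, σ₀²) prior on μ is conjugate. Posterior precision = 1/σ₀² + n/σ²; posterior mean is the precision-weighted average of μ₀ and x̄.
σ₀² = 50.84² = 2584.7056, σ² = 29.32² = 859.6624. Prior precision 1/σ₀² = 1/2584.7056; data precision n/σ² = 5/859.6624.
w = (n/σ²)/(1/σ₀² + n/σ²) = n·σ₀²/(σ² + n·σ₀²) = 5·2584.7056/(859.6624 + 5·2584.7056) = 12923.528/13783.1904 = 0.9376.

0.9376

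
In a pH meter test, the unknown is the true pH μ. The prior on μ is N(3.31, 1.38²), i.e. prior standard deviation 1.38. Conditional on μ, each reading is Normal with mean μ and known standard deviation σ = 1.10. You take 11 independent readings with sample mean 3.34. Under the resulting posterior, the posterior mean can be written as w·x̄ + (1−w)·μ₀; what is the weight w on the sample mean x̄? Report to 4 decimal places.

For Normal data with known variance σ², a Normal(μ₀, σ₀²) prior on μ is conjugate. Posterior precision = 1/σ₀² + n/σ²; posterior mean is the precision-weighted average of μ₀ and x̄.
σ₀² = 1.38² = 1.9044, σ² = 1.10² = 1.21. Prior precision 1/σ₀² = 1/1.9044; data precision n/σ² = 11/1.21.
w = (n/σ²)/(1/σ₀² + n/σ²) = n·σ₀²/(σ² + n·σ₀²) = 11·1.9044/(1.21 + 11·1.9044) = 20.9484/22.1584 = 0.9454.

0.9454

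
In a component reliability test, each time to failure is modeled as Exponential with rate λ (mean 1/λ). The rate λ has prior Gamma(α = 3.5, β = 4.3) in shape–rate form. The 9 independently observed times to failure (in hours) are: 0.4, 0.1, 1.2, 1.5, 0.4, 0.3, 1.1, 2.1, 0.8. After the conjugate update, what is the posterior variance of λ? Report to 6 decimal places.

With a Gamma(shape α, rate β) prior on the exponential rate λ, the posterior after n observations with total T = Σxᵢ is Gamma(α+n, β+T).
Sum of observations T = 7.9 hours; n = 9.
Posterior: Gamma(3.5+9, 4.3+7.9) = Gamma(12.5, 12.2).
Var = α/β² = 0.083983.

0.083983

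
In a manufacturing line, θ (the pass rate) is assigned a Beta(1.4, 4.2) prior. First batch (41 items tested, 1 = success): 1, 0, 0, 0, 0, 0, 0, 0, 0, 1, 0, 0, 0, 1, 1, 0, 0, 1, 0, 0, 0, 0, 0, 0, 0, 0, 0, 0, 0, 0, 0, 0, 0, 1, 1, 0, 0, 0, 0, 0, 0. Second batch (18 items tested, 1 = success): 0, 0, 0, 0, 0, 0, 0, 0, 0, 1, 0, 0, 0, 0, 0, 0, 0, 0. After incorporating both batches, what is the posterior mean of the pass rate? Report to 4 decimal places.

The Beta prior is conjugate to a Binomial/Bernoulli likelihood; the update adds successes to α and failures to β.
After batch 1: Beta(1.4+7, 4.2+34) = Beta(8.4, 38.2).
After batch 2: Beta(8.4+1, 38.2+17) = Beta(9.4, 55.2).
Posterior mean = α/(α+β) = 9.4/64.6 = 0.1455.

0.1455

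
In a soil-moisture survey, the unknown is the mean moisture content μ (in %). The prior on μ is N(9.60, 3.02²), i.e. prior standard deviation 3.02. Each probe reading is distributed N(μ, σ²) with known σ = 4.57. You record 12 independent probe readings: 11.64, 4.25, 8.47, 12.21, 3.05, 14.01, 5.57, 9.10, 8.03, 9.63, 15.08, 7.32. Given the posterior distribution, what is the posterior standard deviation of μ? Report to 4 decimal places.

1.2089

For Normal data with known variance σ², a Normal(μ₀, σ₀²) prior on μ is conjugate. Posterior precision = 1/σ₀² + n/σ²; posterior mean is the precision-weighted average of μ₀ and x̄.
σ₀² = 3.02² = 9.1204, σ² = 4.57² = 20.8849; σ² + n·σ₀² = 20.8849 + 12·9.1204 = 130.3297.
Posterior precision = 1/σ₀² + n/σ² = 1/9.1204 + 12/20.8849 = (σ² + n·σ₀²)/(σ₀²σ²) = 130.3297/(9.1204·20.8849); posterior variance σₙ² = σ₀²σ²/(σ² + n·σ₀²) = 9.1204·20.8849/130.3297 = 1.461514.
Posterior SD = √σₙ² = √(9.1204·20.8849/130.3297) = 1.2089.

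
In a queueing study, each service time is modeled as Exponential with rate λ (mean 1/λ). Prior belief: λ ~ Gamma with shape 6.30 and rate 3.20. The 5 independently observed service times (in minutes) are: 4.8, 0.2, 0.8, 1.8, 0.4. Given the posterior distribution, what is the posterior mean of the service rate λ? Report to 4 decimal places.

1.0089

With a Gamma(shape α, rate β) prior on the exponential rate λ, the posterior after n observations with total T = Σxᵢ is Gamma(α+n, β+T).
Sum of observations T = 8.0 minutes; n = 5.
Posterior: Gamma(6.30+5, 3.20+8.0) = Gamma(11.30, 11.20).
Posterior mean of λ = α/β = 11.30/11.20 = 1.0089.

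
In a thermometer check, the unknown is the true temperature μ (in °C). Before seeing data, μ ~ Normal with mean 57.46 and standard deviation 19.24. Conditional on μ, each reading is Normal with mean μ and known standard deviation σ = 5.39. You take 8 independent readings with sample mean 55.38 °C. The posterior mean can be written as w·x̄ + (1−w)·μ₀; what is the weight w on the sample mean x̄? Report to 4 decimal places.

For Normal data with known variance σ², a Normal(μ₀, σ₀²) prior on μ is conjugate. Posterior precision = 1/σ₀² + n/σ²; posterior mean is the precision-weighted average of μ₀ and x̄.
σ₀² = 19.24² = 370.1776, σ² = 5.39² = 29.0521. Prior precision 1/σ₀² = 1/370.1776; data precision n/σ² = 8/29.0521.
w = (n/σ²)/(1/σ₀² + n/σ²) = n·σ₀²/(σ² + n·σ₀²) = 8·370.1776/(29.0521 + 8·370.1776) = 2961.4208/2990.4729 = 0.9903.

0.9903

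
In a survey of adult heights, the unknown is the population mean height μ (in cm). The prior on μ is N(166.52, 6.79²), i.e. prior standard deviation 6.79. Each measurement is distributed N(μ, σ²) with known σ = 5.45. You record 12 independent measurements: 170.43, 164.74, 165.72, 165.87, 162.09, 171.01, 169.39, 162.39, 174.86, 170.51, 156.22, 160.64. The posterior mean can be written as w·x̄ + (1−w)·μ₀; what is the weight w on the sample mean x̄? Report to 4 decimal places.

For Normal data with known variance σ², a Normal(μ₀, σ₀²) prior on μ is conjugate. Posterior precision = 1/σ₀² + n/σ²; posterior mean is the precision-weighted average of μ₀ and x̄.
σ₀² = 6.79² = 46.1041, σ² = 5.45² = 29.7025. Prior precision 1/σ₀² = 1/46.1041; data precision n/σ² = 12/29.7025.
w = (n/σ²)/(1/σ₀² + n/σ²) = n·σ₀²/(σ² + n·σ₀²) = 12·46.1041/(29.7025 + 12·46.1041) = 553.2492/582.9517 = 0.9490.

0.9490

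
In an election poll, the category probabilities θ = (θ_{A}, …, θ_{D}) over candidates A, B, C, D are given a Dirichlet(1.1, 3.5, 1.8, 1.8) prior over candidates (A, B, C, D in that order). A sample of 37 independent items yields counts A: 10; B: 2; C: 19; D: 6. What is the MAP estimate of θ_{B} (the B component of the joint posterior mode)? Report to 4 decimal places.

0.1092

The Dirichlet prior is conjugate to the Multinomial likelihood: each posterior αⱼ = prior αⱼ + observed count nⱼ.
Posterior concentration: (11.1, 5.5, 20.8, 7.8), total = 45.2.
Joint mode component: (α_{B}−1)/(Σα−K) = 4.5/41.2 = 0.1092.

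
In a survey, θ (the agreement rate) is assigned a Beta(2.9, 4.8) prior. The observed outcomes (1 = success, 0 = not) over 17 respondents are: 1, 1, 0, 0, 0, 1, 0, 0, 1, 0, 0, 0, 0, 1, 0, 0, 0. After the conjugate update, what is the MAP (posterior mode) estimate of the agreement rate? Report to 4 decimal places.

The Beta prior is conjugate to a Binomial/Bernoulli likelihood; the update adds successes to α and failures to β.
Posterior: Beta(α+k, β+n−k) = Beta(2.9+5, 4.8+12) = Beta(7.9, 16.8).
Mode of Beta(a,b) for a,b>1 is (a−1)/(a+b−2) = 6.9/22.7 = 0.3040.

0.3040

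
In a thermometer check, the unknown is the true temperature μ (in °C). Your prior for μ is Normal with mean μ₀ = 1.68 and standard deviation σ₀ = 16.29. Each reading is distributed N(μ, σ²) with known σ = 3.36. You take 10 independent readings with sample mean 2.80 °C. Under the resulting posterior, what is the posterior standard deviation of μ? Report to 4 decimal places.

For Normal data with known variance σ², a Normal(μ₀, σ₀²) prior on μ is conjugate. Posterior precision = 1/σ₀² + n/σ²; posterior mean is the precision-weighted average of μ₀ and x̄.
σ₀² = 16.29² = 265.3641, σ² = 3.36² = 11.2896; σ² + n·σ₀² = 11.2896 + 10·265.3641 = 2664.9306.
Posterior precision = 1/σ₀² + n/σ² = 1/265.3641 + 10/11.2896 = (σ² + n·σ₀²)/(σ₀²σ²) = 2664.9306/(265.3641·11.2896); posterior variance σₙ² = σ₀²σ²/(σ² + n·σ₀²) = 265.3641·11.2896/2664.9306 = 1.124177.
Posterior SD = √σₙ² = √(265.3641·11.2896/2664.9306) = 1.0603.

1.0603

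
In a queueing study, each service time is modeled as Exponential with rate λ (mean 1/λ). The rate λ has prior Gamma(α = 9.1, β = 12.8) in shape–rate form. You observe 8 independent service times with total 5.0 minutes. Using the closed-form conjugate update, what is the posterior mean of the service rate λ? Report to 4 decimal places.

With a Gamma(shape α, rate β) prior on the exponential rate λ, the posterior after n observations with total T = Σxᵢ is Gamma(α+n, β+T).
Posterior: Gamma(9.1+8, 12.8+5.0) = Gamma(17.1, 17.8).
Posterior mean of λ = α/β = 17.1/17.8 = 0.9607.

0.9607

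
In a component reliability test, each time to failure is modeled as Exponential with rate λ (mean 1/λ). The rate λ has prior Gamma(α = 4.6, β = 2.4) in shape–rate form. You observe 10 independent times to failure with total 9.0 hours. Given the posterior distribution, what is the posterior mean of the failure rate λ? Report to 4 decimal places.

With a Gamma(shape α, rate β) prior on the exponential rate λ, the posterior after n observations with total T = Σxᵢ is Gamma(α+n, β+T).
Posterior: Gamma(4.6+10, 2.4+9.0) = Gamma(14.6, 11.4).
Posterior mean of λ = α/β = 14.6/11.4 = 1.2807.

1.2807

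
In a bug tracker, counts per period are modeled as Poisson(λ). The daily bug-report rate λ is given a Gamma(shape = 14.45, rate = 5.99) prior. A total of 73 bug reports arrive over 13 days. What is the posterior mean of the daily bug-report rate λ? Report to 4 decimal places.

4.6051

With a Gamma(shape α, rate β) prior, the Poisson likelihood is conjugate: the posterior is Gamma(α + ΣXᵢ, β + n).
Posterior: Gamma(α+S, β+n) = Gamma(14.45+73, 5.99+13) = Gamma(87.45, 18.99).
Posterior mean = α/β = 87.45/18.99 = 4.6051.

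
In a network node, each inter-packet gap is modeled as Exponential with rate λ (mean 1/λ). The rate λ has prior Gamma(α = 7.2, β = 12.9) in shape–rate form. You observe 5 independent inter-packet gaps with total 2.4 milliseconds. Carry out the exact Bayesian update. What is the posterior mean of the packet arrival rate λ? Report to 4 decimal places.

0.7974

With a Gamma(shape α, rate β) prior on the exponential rate λ, the posterior after n observations with total T = Σxᵢ is Gamma(α+n, β+T).
Posterior: Gamma(7.2+5, 12.9+2.4) = Gamma(12.2, 15.3).
Posterior mean of λ = α/β = 12.2/15.3 = 0.7974.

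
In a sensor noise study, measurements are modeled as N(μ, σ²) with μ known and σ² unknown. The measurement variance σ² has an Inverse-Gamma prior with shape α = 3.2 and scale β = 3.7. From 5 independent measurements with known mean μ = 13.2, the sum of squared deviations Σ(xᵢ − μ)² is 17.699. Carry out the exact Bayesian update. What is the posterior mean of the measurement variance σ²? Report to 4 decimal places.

2.6701

With known mean μ and an Inverse-Gamma(α, β) prior on σ², the Normal likelihood is conjugate: posterior is Inv-Gamma(α + n/2, β + Σ(xᵢ−μ)²/2).
Posterior: Inv-Gamma(3.2 + 5/2, 3.7 + 17.699/2) = Inv-Gamma(5.70, 12.5495).
E[σ²|data] = β/(α−1) = 12.5495/4.70 = 2.6701.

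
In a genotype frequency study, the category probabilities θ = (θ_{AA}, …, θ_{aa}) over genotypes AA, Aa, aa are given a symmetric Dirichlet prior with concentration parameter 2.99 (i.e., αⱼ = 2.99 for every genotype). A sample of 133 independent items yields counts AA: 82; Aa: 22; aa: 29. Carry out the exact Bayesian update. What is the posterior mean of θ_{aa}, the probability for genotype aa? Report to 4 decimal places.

0.2253

The Dirichlet prior is conjugate to the Multinomial likelihood: each posterior αⱼ = prior αⱼ + observed count nⱼ.
Posterior concentration: (84.99, 24.99, 31.99), total = 141.97.
E[θ_{aa}|data] = α_{aa}/Σα = 31.99/141.97 = 0.2253.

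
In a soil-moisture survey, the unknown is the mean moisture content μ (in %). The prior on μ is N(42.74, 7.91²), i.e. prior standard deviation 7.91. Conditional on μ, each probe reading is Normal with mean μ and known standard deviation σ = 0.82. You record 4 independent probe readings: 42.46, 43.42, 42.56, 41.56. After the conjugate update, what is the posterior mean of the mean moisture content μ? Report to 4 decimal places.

For Normal data with known variance σ², a Normal(μ₀, σ₀²) prior on μ is conjugate. Posterior precision = 1/σ₀² + n/σ²; posterior mean is the precision-weighted average of μ₀ and x̄.
Σxᵢ = 42.46 + 43.42 + 42.56 + 41.56 = 170, so n·x̄ = 170.
σ₀² = 7.91² = 62.5681, σ² = 0.82² = 0.6724; σ² + n·σ₀² = 0.6724 + 4·62.5681 = 250.9448.
Posterior mean = (μ₀/σ₀² + n·x̄/σ²)/(1/σ₀² + n/σ²) = (σ²·μ₀ + σ₀²·n·x̄)/(σ² + n·σ₀²) = (0.6724·42.74 + 62.5681·170)/250.9448 = 10665.315376/250.9448 = 42.5006.

42.5006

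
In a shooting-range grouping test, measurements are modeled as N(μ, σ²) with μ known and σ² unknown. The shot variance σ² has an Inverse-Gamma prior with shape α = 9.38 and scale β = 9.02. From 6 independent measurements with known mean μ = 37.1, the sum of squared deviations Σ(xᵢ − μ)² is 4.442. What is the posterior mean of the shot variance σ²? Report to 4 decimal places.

0.9878

With known mean μ and an Inverse-Gamma(α, β) prior on σ², the Normal likelihood is conjugate: posterior is Inv-Gamma(α + n/2, β + Σ(xᵢ−μ)²/2).
Posterior: Inv-Gamma(9.38 + 6/2, 9.02 + 4.442/2) = Inv-Gamma(12.38, 11.2410).
E[σ²|data] = β/(α−1) = 11.2410/11.38 = 0.9878.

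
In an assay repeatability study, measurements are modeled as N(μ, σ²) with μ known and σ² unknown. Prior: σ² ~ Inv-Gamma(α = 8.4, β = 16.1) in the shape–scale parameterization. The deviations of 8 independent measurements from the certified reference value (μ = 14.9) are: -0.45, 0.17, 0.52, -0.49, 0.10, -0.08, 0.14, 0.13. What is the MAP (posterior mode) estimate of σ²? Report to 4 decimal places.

With known mean μ and an Inverse-Gamma(α, β) prior on σ², the Normal likelihood is conjugate: posterior is Inv-Gamma(α + n/2, β + Σ(xᵢ−μ)²/2).
Σ(xᵢ−μ)² = (-0.45)² + (0.17)² + (0.52)² + (-0.49)² + (0.10)² + (-0.08)² + (0.14)² + (0.13)² = 0.7948.
Posterior: Inv-Gamma(8.4 + 8/2, 16.1 + 0.7948/2) = Inv-Gamma(12.40, 16.49740).
Mode = β/(α+1) = 16.49740/13.40 = 1.2311.

1.2311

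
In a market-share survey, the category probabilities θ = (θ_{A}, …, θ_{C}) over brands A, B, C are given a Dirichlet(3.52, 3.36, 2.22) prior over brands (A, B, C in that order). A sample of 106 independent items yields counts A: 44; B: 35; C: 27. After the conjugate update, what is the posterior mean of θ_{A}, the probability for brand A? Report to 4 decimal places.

0.4129

The Dirichlet prior is conjugate to the Multinomial likelihood: each posterior αⱼ = prior αⱼ + observed count nⱼ.
Posterior concentration: (47.52, 38.36, 29.22), total = 115.10.
E[θ_{A}|data] = α_{A}/Σα = 47.52/115.10 = 0.4129.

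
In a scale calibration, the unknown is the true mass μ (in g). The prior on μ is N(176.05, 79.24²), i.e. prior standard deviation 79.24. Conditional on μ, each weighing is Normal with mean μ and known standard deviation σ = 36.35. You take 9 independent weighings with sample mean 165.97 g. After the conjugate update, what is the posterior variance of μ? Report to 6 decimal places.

143.459279

For Normal data with known variance σ², a Normal(μ₀, σ₀²) prior on μ is conjugate. Posterior precision = 1/σ₀² + n/σ²; posterior mean is the precision-weighted average of μ₀ and x̄.
σ₀² = 79.24² = 6278.9776, σ² = 36.35² = 1321.3225; σ² + n·σ₀² = 1321.3225 + 9·6278.9776 = 57832.1209.
Posterior precision = 1/σ₀² + n/σ² = 1/6278.9776 + 9/1321.3225 = (σ² + n·σ₀²)/(σ₀²σ²) = 57832.1209/(6278.9776·1321.3225); posterior variance σₙ² = σ₀²σ²/(σ² + n·σ₀²) = 6278.9776·1321.3225/57832.1209 = 143.459279.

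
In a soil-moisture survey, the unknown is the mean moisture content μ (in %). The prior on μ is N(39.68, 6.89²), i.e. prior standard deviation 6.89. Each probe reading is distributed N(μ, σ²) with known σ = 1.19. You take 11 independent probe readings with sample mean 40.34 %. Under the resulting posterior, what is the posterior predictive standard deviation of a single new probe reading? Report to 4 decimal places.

1.2428

For Normal data with known variance σ², a Normal(μ₀, σ₀²) prior on μ is conjugate. Posterior precision = 1/σ₀² + n/σ²; posterior mean is the precision-weighted average of μ₀ and x̄.
σ₀² = 6.89² = 47.4721, σ² = 1.19² = 1.4161; σ² + n·σ₀² = 1.4161 + 11·47.4721 = 523.6092.
Posterior precision = 1/σ₀² + n/σ² = 1/47.4721 + 11/1.4161 = (σ² + n·σ₀²)/(σ₀²σ²) = 523.6092/(47.4721·1.4161); posterior variance σₙ² = σ₀²σ²/(σ² + n·σ₀²) = 47.4721·1.4161/523.6092 = 0.128388.
Predictive variance for one new observation = σₙ² + σ² = 47.4721·1.4161/523.6092 + 1.4161 = σ²·(σ₀² + 523.6092)/523.6092 = 1.4161·571.0813/523.6092 = 1.544488; SD = √(1.4161·571.0813/523.6092) = 1.2428.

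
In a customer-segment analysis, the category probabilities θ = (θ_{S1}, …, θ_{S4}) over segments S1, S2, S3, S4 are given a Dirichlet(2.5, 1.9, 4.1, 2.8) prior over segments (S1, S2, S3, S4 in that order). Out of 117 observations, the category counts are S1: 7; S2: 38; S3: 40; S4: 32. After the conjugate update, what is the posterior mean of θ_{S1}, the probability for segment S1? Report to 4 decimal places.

0.0740

The Dirichlet prior is conjugate to the Multinomial likelihood: each posterior αⱼ = prior αⱼ + observed count nⱼ.
Posterior concentration: (9.5, 39.9, 44.1, 34.8), total = 128.3.
E[θ_{S1}|data] = α_{S1}/Σα = 9.5/128.3 = 0.0740.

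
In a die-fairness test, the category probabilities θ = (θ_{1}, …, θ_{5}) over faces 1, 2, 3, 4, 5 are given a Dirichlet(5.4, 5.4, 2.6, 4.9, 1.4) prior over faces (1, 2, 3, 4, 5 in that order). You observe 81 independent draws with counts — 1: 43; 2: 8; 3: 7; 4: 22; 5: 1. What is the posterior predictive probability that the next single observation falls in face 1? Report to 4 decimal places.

0.4806

The Dirichlet prior is conjugate to the Multinomial likelihood: each posterior αⱼ = prior αⱼ + observed count nⱼ.
Posterior concentration: (48.4, 13.4, 9.6, 26.9, 2.4), total = 100.7.
P(next = 1 | data) = α_{1}/Σα = 0.4806.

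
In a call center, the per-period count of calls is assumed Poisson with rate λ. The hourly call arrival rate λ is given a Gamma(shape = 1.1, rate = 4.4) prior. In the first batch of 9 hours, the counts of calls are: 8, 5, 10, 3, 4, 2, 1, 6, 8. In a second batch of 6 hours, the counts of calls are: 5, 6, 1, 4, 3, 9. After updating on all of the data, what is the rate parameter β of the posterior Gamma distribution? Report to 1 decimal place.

19.4

With a Gamma(shape α, rate β) prior, the Poisson likelihood is conjugate: the posterior is Gamma(α + ΣXᵢ, β + n).
Batch 1: sum of counts S = 47 over n = 9 hours.
After batch 1: Gamma(α+S, β+n) = Gamma(1.1+47, 4.4+9) = Gamma(48.1, 13.4).
Batch 2: sum of counts S = 28 over n = 6 hours.
After batch 2: Gamma(α+S, β+n) = Gamma(48.1+28, 13.4+6) = Gamma(76.1, 19.4).
Posterior β = 19.4.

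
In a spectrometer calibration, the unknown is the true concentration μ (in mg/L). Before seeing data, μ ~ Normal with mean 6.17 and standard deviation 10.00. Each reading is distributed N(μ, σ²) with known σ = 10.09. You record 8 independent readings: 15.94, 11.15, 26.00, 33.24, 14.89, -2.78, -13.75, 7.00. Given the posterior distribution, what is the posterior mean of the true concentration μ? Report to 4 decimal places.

10.8639

For Normal data with known variance σ², a Normal(μ₀, σ₀²) prior on μ is conjugate. Posterior precision = 1/σ₀² + n/σ²; posterior mean is the precision-weighted average of μ₀ and x̄.
Σxᵢ = 15.94 + 11.15 + 26.00 + 33.24 + 14.89 + (-2.78) + (-13.75) + 7.00 = 91.69, so n·x̄ = 91.69.
σ₀² = 10.00² = 100, σ² = 10.09² = 101.8081; σ² + n·σ₀² = 101.8081 + 8·100 = 901.8081.
Posterior mean = (μ₀/σ₀² + n·x̄/σ²)/(1/σ₀² + n/σ²) = (σ²·μ₀ + σ₀²·n·x̄)/(σ² + n·σ₀²) = (101.8081·6.17 + 100·91.69)/901.8081 = 9797.155977/901.8081 = 10.8639.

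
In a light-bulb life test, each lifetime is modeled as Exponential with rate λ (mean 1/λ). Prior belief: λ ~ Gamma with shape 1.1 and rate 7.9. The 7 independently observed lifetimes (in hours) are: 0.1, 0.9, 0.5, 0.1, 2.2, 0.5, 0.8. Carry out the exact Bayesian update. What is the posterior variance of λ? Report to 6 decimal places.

0.047929

With a Gamma(shape α, rate β) prior on the exponential rate λ, the posterior after n observations with total T = Σxᵢ is Gamma(α+n, β+T).
Sum of observations T = 5.1 hours; n = 7.
Posterior: Gamma(1.1+7, 7.9+5.1) = Gamma(8.1, 13.0).
Var = α/β² = 0.047929.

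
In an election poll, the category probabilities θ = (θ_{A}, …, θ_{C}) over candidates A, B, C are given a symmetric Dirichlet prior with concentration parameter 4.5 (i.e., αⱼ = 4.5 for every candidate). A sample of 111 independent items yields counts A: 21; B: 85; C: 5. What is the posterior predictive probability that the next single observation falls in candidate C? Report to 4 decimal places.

The Dirichlet prior is conjugate to the Multinomial likelihood: each posterior αⱼ = prior αⱼ + observed count nⱼ.
Posterior concentration: (25.5, 89.5, 9.5), total = 124.5.
P(next = C | data) = α_{C}/Σα = 0.0763.

0.0763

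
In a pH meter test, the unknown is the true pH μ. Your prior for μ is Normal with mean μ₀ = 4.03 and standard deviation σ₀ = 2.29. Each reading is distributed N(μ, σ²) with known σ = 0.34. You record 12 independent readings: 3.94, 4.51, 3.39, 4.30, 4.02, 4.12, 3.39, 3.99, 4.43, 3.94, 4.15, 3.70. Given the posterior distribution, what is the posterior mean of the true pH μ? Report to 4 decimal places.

3.9901

For Normal data with known variance σ², a Normal(μ₀, σ₀²) prior on μ is conjugate. Posterior precision = 1/σ₀² + n/σ²; posterior mean is the precision-weighted average of μ₀ and x̄.
Σxᵢ = 3.94 + 4.51 + 3.39 + 4.30 + 4.02 + 4.12 + 3.39 + 3.99 + 4.43 + 3.94 + 4.15 + 3.70 = 47.88, so n·x̄ = 47.88.
σ₀² = 2.29² = 5.2441, σ² = 0.34² = 0.1156; σ² + n·σ₀² = 0.1156 + 12·5.2441 = 63.0448.
Posterior mean = (μ₀/σ₀² + n·x̄/σ²)/(1/σ₀² + n/σ²) = (σ²·μ₀ + σ₀²·n·x̄)/(σ² + n·σ₀²) = (0.1156·4.03 + 5.2441·47.88)/63.0448 = 251.553376/63.0448 = 3.9901.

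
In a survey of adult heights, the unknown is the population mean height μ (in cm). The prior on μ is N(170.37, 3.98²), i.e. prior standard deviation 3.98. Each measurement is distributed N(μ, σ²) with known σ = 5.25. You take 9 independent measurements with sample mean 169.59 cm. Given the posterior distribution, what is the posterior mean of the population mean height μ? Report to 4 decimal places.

For Normal data with known variance σ², a Normal(μ₀, σ₀²) prior on μ is conjugate. Posterior precision = 1/σ₀² + n/σ²; posterior mean is the precision-weighted average of μ₀ and x̄.
n·x̄ = 9·169.59 = 1526.31.
σ₀² = 3.98² = 15.8404, σ² = 5.25² = 27.5625; σ² + n·σ₀² = 27.5625 + 9·15.8404 = 170.1261.
Posterior mean = (μ₀/σ₀² + n·x̄/σ²)/(1/σ₀² + n/σ²) = (σ²·μ₀ + σ₀²·n·x̄)/(σ² + n·σ₀²) = (27.5625·170.37 + 15.8404·1526.31)/170.1261 = 28873.184049/170.1261 = 169.7164.

169.7164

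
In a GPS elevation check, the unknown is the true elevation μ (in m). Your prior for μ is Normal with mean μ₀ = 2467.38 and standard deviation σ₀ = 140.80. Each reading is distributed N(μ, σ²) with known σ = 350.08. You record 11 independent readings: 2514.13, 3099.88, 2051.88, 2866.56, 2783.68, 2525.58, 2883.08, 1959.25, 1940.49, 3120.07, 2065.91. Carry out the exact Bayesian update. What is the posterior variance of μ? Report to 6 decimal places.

7132.812066

For Normal data with known variance σ², a Normal(μ₀, σ₀²) prior on μ is conjugate. Posterior precision = 1/σ₀² + n/σ²; posterior mean is the precision-weighted average of μ₀ and x̄.
σ₀² = 140.80² = 19824.64, σ² = 350.08² = 122556.0064; σ² + n·σ₀² = 122556.0064 + 11·19824.64 = 340627.0464.
Posterior precision = 1/σ₀² + n/σ² = 1/19824.64 + 11/122556.0064 = (σ² + n·σ₀²)/(σ₀²σ²) = 340627.0464/(19824.64·122556.0064); posterior variance σₙ² = σ₀²σ²/(σ² + n·σ₀²) = 19824.64·122556.0064/340627.0464 = 7132.812066.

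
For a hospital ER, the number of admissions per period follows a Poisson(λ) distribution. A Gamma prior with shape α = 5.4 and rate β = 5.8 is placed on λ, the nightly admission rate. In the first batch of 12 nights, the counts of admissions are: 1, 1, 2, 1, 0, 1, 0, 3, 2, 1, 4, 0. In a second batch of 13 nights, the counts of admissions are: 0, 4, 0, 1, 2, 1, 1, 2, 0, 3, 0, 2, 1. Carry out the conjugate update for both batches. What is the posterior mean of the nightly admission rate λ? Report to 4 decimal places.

With a Gamma(shape α, rate β) prior, the Poisson likelihood is conjugate: the posterior is Gamma(α + ΣXᵢ, β + n).
Batch 1: sum of counts S = 16 over n = 12 nights.
After batch 1: Gamma(α+S, β+n) = Gamma(5.4+16, 5.8+12) = Gamma(21.4, 17.8).
Batch 2: sum of counts S = 17 over n = 13 nights.
After batch 2: Gamma(α+S, β+n) = Gamma(21.4+17, 17.8+13) = Gamma(38.4, 30.8).
Posterior mean = α/β = 38.4/30.8 = 1.2468.

1.2468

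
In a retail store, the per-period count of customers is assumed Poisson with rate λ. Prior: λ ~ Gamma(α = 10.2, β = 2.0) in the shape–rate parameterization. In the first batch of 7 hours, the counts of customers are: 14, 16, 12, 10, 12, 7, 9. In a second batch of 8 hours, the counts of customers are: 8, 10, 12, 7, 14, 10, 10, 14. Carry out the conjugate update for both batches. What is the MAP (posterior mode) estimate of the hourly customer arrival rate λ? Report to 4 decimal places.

10.2471

With a Gamma(shape α, rate β) prior, the Poisson likelihood is conjugate: the posterior is Gamma(α + ΣXᵢ, β + n).
Batch 1: sum of counts S = 80 over n = 7 hours.
After batch 1: Gamma(α+S, β+n) = Gamma(10.2+80, 2.0+7) = Gamma(90.2, 9.0).
Batch 2: sum of counts S = 85 over n = 8 hours.
After batch 2: Gamma(α+S, β+n) = Gamma(90.2+85, 9.0+8) = Gamma(175.2, 17.0).
Mode of Gamma(α,β) for α≥1 is (α−1)/β = 174.2/17.0 = 10.2471.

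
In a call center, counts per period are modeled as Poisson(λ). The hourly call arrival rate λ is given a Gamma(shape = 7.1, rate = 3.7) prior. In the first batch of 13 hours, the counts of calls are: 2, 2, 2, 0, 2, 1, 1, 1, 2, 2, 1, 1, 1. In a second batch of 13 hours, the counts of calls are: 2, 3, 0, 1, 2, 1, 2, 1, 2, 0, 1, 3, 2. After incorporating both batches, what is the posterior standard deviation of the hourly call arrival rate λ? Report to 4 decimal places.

With a Gamma(shape α, rate β) prior, the Poisson likelihood is conjugate: the posterior is Gamma(α + ΣXᵢ, β + n).
Batch 1: sum of counts S = 18 over n = 13 hours.
After batch 1: Gamma(α+S, β+n) = Gamma(7.1+18, 3.7+13) = Gamma(25.1, 16.7).
Batch 2: sum of counts S = 20 over n = 13 hours.
After batch 2: Gamma(α+S, β+n) = Gamma(25.1+20, 16.7+13) = Gamma(45.1, 29.7).
SD = √α/β = √45.1/29.7 = 0.2261.

0.2261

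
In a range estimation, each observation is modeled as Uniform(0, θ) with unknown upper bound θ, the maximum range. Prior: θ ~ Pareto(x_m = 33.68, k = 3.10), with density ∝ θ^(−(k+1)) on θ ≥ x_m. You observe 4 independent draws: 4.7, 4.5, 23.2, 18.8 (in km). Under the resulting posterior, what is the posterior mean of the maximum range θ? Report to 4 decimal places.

A Pareto(scale x_m, shape k) prior on the upper bound θ of Uniform(0, θ) is conjugate: posterior is Pareto(max(x_m, max xᵢ), k + n).
Sample maximum = 23.2; prior scale x_m = 33.68 → posterior scale = max = 33.68.
Posterior shape = 3.10 + 4 = 7.10.
E[θ|data] = k·x_m/(k−1) = 7.10·33.68/6.10 = 39.2013.

39.2013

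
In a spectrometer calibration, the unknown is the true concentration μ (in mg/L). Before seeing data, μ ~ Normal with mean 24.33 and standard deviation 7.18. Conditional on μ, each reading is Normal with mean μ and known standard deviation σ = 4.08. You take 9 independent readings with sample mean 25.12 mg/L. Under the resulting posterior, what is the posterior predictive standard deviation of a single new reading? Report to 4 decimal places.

4.2932

For Normal data with known variance σ², a Normal(μ₀, σ₀²) prior on μ is conjugate. Posterior precision = 1/σ₀² + n/σ²; posterior mean is the precision-weighted average of μ₀ and x̄.
σ₀² = 7.18² = 51.5524, σ² = 4.08² = 16.6464; σ² + n·σ₀² = 16.6464 + 9·51.5524 = 480.618.
Posterior precision = 1/σ₀² + n/σ² = 1/51.5524 + 9/16.6464 = (σ² + n·σ₀²)/(σ₀²σ²) = 480.618/(51.5524·16.6464); posterior variance σₙ² = σ₀²σ²/(σ² + n·σ₀²) = 51.5524·16.6464/480.618 = 1.785538.
Predictive variance for one new observation = σₙ² + σ² = 51.5524·16.6464/480.618 + 16.6464 = σ²·(σ₀² + 480.618)/480.618 = 16.6464·532.1704/480.618 = 18.431938; SD = √(16.6464·532.1704/480.618) = 4.2932.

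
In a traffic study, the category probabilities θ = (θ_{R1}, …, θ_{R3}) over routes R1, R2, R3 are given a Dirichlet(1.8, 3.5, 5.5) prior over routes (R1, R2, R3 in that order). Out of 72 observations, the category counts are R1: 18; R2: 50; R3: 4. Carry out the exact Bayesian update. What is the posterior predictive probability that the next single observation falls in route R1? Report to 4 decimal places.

The Dirichlet prior is conjugate to the Multinomial likelihood: each posterior αⱼ = prior αⱼ + observed count nⱼ.
Posterior concentration: (19.8, 53.5, 9.5), total = 82.8.
P(next = R1 | data) = α_{R1}/Σα = 0.2391.

0.2391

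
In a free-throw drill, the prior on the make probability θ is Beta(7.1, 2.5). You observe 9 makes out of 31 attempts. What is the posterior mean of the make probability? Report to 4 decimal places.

The Beta prior is conjugate to a Binomial/Bernoulli likelihood; the update adds successes to α and failures to β.
Posterior: Beta(α+k, β+n−k) = Beta(7.1+9, 2.5+22) = Beta(16.1, 24.5).
Posterior mean = α/(α+β) = 16.1/40.6 = 0.3966.

0.3966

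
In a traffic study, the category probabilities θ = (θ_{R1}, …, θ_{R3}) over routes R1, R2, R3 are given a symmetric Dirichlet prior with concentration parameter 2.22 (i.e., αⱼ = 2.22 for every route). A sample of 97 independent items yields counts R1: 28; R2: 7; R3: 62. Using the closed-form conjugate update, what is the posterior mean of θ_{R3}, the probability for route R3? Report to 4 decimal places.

The Dirichlet prior is conjugate to the Multinomial likelihood: each posterior αⱼ = prior αⱼ + observed count nⱼ.
Posterior concentration: (30.22, 9.22, 64.22), total = 103.66.
E[θ_{R3}|data] = α_{R3}/Σα = 64.22/103.66 = 0.6195.

0.6195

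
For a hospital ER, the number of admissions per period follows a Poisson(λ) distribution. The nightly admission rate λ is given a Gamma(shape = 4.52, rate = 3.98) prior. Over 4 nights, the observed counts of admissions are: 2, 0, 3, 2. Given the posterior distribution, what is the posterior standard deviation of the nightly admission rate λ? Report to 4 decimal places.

0.4253

With a Gamma(shape α, rate β) prior, the Poisson likelihood is conjugate: the posterior is Gamma(α + ΣXᵢ, β + n).
Sum of counts S = 7 over n = 4 nights.
Posterior: Gamma(α+S, β+n) = Gamma(4.52+7, 3.98+4) = Gamma(11.52, 7.98).
SD = √α/β = √11.52/7.98 = 0.4253.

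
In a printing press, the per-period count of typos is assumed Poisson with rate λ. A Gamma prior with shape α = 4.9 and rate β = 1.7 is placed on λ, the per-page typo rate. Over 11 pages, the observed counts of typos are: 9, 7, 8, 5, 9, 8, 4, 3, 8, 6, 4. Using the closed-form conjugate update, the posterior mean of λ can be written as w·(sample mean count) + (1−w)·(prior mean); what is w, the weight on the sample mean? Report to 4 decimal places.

With a Gamma(shape α, rate β) prior, the Poisson likelihood is conjugate: the posterior is Gamma(α + ΣXᵢ, β + n).
Posterior mean = (α₀+S)/(β₀+n) = [n/(β₀+n)]·(S/n) + [β₀/(β₀+n)]·(α₀/β₀), so only n and β₀ enter the weight.
Weight on data w = n/(β₀+n) = 11/(1.7+11) = 11/12.7 = 0.8661.

0.8661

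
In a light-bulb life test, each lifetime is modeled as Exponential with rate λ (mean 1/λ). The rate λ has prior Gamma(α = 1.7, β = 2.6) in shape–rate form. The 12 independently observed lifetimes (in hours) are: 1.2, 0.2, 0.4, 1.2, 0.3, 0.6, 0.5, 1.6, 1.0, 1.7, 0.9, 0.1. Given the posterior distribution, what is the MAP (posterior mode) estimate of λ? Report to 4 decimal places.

1.0325

With a Gamma(shape α, rate β) prior on the exponential rate λ, the posterior after n observations with total T = Σxᵢ is Gamma(α+n, β+T).
Sum of observations T = 9.7 hours; n = 12.
Posterior: Gamma(1.7+12, 2.6+9.7) = Gamma(13.7, 12.3).
Mode = (α−1)/β = 1.0325.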